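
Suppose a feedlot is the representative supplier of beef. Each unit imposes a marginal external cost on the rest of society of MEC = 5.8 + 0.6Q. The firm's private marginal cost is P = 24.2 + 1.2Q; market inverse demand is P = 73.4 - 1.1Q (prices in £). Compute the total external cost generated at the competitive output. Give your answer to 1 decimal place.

£261.3

Market equilibrium (private): 24.2 + 1.2Q = 73.4 - 1.1Q → Q_m = 21.3913.
Total external cost = ∫₀^{Q_m} (5.8 + 0.6Q) dQ = 5.8×21.3913 + ½×0.6×21.3913² = 261.3459.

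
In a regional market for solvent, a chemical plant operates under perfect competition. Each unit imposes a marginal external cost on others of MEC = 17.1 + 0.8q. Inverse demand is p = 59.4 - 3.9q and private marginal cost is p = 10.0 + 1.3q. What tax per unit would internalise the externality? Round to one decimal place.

Social marginal cost = private MC + MEC = 27.1 + 2.1q.
Set SMC = demand: 27.1 + 2.1q = 59.4 - 3.9q → q* = 5.3833.
The Pigouvian tax equals MEC at q*: 17.1 + 0.8×5.3833 = 21.4066.

tax = 21.4 per unit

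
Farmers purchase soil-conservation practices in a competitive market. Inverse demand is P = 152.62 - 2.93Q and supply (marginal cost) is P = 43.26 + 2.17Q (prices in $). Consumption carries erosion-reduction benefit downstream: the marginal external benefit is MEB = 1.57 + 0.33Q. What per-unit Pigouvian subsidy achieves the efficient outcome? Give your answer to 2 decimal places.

Social marginal benefit = demand + MEB = 154.19 - 2.60Q.
Set SMB = MC: 154.19 - 2.60Q = 43.26 + 2.17Q → Q* = 23.2558.
The Pigouvian subsidy equals MEB at Q*: 1.57 + 0.33×23.2558 = 9.2444.

subsidy = $9.24 per unit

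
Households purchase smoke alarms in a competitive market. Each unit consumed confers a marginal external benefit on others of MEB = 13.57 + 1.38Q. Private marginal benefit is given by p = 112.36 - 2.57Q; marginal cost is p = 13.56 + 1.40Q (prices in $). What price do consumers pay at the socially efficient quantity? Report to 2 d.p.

P = $0.86

Social marginal benefit = demand + MEB = 125.93 - 1.19Q.
Set SMB = MC: 125.93 - 1.19Q = 13.56 + 1.40Q → Q* = 43.3861.
Consumer price on the demand curve at Q*: 112.36 − 2.57×43.3861 = 0.8577.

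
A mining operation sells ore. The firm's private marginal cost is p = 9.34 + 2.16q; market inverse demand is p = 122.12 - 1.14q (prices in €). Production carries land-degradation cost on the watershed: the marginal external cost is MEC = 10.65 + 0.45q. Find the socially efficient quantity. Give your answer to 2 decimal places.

q* = 27.23

Social marginal cost = private MC + MEC = 19.99 + 2.61q.
Set SMC = demand: 19.99 + 2.61q = 122.12 - 1.14q → q* = 27.2347.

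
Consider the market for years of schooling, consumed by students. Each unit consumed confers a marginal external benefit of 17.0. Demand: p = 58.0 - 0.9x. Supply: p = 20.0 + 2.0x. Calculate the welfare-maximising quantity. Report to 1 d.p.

x* = 19.0

Social marginal benefit = demand + MEB = 75.0 - 0.9x.
Set SMB = MC: 75.0 - 0.9x = 20.0 + 2.0x → x* = 18.9655.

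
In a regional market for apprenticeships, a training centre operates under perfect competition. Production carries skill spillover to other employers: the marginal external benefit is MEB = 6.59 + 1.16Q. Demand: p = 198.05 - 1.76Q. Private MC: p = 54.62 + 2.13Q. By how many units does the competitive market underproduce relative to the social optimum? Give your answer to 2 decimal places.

18.08 units

Market equilibrium (private): 54.62 + 2.13Q = 198.05 - 1.76Q → Q_m = 36.8715.
Social marginal cost = private MC − MEB = 48.03 + 0.97Q.
Set SMC = demand: 48.03 + 0.97Q = 198.05 - 1.76Q → Q* = 54.9524.
Gap = |36.8715 − 54.9524| = 18.0809.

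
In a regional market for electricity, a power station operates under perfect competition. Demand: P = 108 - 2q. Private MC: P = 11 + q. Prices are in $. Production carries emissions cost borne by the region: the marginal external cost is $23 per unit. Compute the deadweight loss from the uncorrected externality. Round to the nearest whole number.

DWL = $88

Market equilibrium (private): 11 + q = 108 - 2q → q_m = 32.3333.
Social marginal cost = private MC + MEC = 34 + q.
Set SMC = demand: 34 + q = 108 - 2q → q* = 24.6667.
The loss is the area between SMC and demand from q* to q_m; with linear curves that's a triangle of height MEC(q_m).
DWL = ½ × 7.6666 × 23.0000 = 88.1659.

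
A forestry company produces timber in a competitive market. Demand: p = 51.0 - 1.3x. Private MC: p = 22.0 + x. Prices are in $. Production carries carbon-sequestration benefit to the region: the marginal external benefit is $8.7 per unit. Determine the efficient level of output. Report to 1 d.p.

x* = 16.4

Social marginal cost = private MC − MEB = 13.3 + x.
Set SMC = demand: 13.3 + x = 51.0 - 1.3x → x* = 16.3913.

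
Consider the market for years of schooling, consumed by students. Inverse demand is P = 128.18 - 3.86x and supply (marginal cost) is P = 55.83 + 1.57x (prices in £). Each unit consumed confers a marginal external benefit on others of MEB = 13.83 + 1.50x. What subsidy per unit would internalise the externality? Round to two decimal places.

subsidy = £46.72 per unit

Social marginal benefit = demand + MEB = 142.01 - 2.36x.
Set SMB = MC: 142.01 - 2.36x = 55.83 + 1.57x → x* = 21.9288.
The Pigouvian subsidy equals MEB at x*: 13.83 + 1.50×21.9288 = 46.7232.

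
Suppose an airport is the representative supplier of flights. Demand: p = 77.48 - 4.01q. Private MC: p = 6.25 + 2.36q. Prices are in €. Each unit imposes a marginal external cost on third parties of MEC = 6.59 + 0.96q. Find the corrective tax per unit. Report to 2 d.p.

tax = €15.06 per unit

Social marginal cost = private MC + MEC = 12.84 + 3.32q.
Set SMC = demand: 12.84 + 3.32q = 77.48 - 4.01q → q* = 8.8186.
The Pigouvian tax equals MEC at q*: 6.59 + 0.96×8.8186 = 15.0559.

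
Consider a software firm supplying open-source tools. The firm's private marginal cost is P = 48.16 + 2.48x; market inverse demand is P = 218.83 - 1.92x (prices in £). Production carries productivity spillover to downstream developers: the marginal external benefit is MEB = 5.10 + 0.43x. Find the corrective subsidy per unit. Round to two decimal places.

subsidy = £24.14 per unit

Social marginal cost = private MC − MEB = 43.06 + 2.05x.
Set SMC = demand: 43.06 + 2.05x = 218.83 - 1.92x → x* = 44.2746.
The Pigouvian subsidy equals MEB at x*: 5.10 + 0.43×44.2746 = 24.1381.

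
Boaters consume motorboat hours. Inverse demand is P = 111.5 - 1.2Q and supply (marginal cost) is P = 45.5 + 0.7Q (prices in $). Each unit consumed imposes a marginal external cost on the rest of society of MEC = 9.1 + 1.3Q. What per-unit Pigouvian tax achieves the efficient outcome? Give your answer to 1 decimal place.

Social marginal benefit = demand − MEC = 102.4 - 2.5Q.
Set SMB = MC: 102.4 - 2.5Q = 45.5 + 0.7Q → Q* = 17.7813.
The Pigouvian tax equals MEC at Q*: 9.1 + 1.3×17.7813 = 32.2157.

tax = $32.2 per unit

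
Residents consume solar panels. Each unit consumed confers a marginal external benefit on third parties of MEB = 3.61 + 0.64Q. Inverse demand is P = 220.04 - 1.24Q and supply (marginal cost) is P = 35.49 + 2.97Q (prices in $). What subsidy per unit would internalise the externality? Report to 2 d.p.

subsidy = $37.34 per unit

Social marginal benefit = demand + MEB = 223.65 - 0.60Q.
Set SMB = MC: 223.65 - 0.60Q = 35.49 + 2.97Q → Q* = 52.7059.
The Pigouvian subsidy equals MEB at Q*: 3.61 + 0.64×52.7059 = 37.3418.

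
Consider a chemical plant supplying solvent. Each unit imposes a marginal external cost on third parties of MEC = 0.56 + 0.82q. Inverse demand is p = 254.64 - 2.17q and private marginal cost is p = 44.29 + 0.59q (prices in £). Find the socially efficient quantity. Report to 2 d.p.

Social marginal cost = private MC + MEC = 44.85 + 1.41q.
Set SMC = demand: 44.85 + 1.41q = 254.64 - 2.17q → q* = 58.6006.

q* = 58.60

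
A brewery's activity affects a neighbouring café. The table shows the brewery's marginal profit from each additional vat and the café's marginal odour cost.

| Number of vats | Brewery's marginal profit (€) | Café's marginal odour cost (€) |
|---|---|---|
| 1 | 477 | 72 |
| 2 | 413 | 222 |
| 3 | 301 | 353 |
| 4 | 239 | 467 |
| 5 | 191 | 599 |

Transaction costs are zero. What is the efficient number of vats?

2

Bargaining reaches the level where marginal profit last exceeds marginal odour cost.
That holds through level 2 (413 ≥ 222) but not at 3 (301 < 353).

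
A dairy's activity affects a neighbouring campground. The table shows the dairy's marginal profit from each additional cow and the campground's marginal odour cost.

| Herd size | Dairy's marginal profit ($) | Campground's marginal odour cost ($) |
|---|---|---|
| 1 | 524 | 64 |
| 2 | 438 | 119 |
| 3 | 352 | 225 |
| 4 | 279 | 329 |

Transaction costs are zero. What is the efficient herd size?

Bargaining reaches the level where marginal profit last exceeds marginal odour cost.
That holds through level 3 (352 ≥ 225) but not at 4 (279 < 329).

3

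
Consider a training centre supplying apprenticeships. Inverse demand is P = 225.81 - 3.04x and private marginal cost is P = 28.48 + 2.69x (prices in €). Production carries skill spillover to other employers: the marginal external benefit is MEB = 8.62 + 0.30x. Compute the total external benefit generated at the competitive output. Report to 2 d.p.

Market equilibrium (private): 28.48 + 2.69x = 225.81 - 3.04x → x_m = 34.4380.
Total external benefit = ∫₀^{x_m} (8.62 + 0.30x) dx = 8.62×34.4380 + ½×0.30×34.4380² = 474.7519.

€474.75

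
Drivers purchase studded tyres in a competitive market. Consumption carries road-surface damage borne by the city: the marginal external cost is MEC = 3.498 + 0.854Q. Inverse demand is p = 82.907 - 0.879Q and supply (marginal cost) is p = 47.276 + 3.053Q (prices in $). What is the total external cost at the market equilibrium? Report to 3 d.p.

Market equilibrium (private): 47.276 + 3.053Q = 82.907 - 0.879Q → Q_m = 9.0618.
Total external cost = ∫₀^{Q_m} (3.498 + 0.854Q) dQ = 3.498×9.0618 + ½×0.854×9.0618² = 66.7618.

$66.762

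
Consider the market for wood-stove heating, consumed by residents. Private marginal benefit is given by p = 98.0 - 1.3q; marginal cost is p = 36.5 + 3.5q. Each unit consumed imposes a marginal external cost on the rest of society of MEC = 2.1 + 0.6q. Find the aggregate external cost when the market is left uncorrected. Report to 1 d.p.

Market equilibrium (private): 36.5 + 3.5q = 98.0 - 1.3q → q_m = 12.8125.
Total external cost = ∫₀^{q_m} (2.1 + 0.6q) dq = 2.1×12.8125 + ½×0.6×12.8125² = 76.1543.

76.2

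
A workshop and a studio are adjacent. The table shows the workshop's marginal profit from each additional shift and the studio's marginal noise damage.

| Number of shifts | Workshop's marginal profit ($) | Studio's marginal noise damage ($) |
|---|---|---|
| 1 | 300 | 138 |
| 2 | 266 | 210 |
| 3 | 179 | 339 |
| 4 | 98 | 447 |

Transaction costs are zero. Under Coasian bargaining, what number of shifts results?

Bargaining reaches the level where marginal profit last exceeds marginal noise damage.
That holds through level 2 (266 ≥ 210) but not at 3 (179 < 339).

2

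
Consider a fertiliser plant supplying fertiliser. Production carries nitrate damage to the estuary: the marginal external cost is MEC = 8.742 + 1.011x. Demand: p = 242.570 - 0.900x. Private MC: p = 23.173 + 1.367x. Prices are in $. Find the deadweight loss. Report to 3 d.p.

DWL = $1732.823

Market equilibrium (private): 23.173 + 1.367x = 242.570 - 0.900x → x_m = 96.7786.
Social marginal cost = private MC + MEC = 31.915 + 2.378x.
Set SMC = demand: 31.915 + 2.378x = 242.570 - 0.900x → x* = 64.2633.
Between x* and x_m the wedge SMC − demand runs linearly from 0 to MEC(x_m), so the loss is a triangle.
DWL = ½ × 32.5153 × 106.5851 = 1732.8233.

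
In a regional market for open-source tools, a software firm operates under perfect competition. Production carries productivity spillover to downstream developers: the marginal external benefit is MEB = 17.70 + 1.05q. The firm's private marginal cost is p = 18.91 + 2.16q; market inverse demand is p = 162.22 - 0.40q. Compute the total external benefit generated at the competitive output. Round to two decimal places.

Market equilibrium (private): 18.91 + 2.16q = 162.22 - 0.40q → q_m = 55.9805.
Total external benefit = ∫₀^{q_m} (17.70 + 1.05q) dq = 17.70×55.9805 + ½×1.05×55.9805² = 2636.1084.

2636.11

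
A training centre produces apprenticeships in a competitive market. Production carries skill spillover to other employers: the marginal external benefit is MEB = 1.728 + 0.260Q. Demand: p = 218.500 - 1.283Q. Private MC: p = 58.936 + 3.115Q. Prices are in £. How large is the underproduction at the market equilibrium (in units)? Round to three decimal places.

2.697 units

Market equilibrium (private): 58.936 + 3.115Q = 218.500 - 1.283Q → Q_m = 36.2810.
Social marginal cost = private MC − MEB = 57.208 + 2.855Q.
Set SMC = demand: 57.208 + 2.855Q = 218.500 - 1.283Q → Q* = 38.9783.
Gap = |36.2810 − 38.9783| = 2.6973.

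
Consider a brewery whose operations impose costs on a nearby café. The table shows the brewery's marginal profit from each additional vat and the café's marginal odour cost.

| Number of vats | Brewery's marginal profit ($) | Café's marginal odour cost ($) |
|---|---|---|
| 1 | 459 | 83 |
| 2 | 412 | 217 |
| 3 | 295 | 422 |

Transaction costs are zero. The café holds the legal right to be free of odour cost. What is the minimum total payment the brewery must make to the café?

Efficient level: marginal profit ≥ marginal odour cost through level 2, so k* = 2.
With the café holding the right, the brewery must at least compensate total damage at k*: 83 + 217 = 300.

$300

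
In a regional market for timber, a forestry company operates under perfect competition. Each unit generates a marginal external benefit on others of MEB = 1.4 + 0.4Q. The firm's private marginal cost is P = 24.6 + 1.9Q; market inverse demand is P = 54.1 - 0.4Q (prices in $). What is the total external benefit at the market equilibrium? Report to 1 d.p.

Market equilibrium (private): 24.6 + 1.9Q = 54.1 - 0.4Q → Q_m = 12.8261.
Total external benefit = ∫₀^{Q_m} (1.4 + 0.4Q) dQ = 1.4×12.8261 + ½×0.4×12.8261² = 50.8583.

$50.9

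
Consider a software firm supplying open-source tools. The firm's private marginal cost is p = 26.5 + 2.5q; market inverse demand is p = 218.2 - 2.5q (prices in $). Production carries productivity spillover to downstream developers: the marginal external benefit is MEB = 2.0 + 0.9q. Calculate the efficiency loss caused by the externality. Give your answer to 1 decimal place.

Market equilibrium (private): 26.5 + 2.5q = 218.2 - 2.5q → q_m = 38.3400.
Social marginal cost = private MC − MEB = 24.5 + 1.6q.
Set SMC = demand: 24.5 + 1.6q = 218.2 - 2.5q → q* = 47.2439.
The loss is the area between SMC and demand from q* to q_m; with linear curves that's a triangle of height MEB(q_m).
DWL = ½ × 8.9039 × 36.5060 = 162.5229.

DWL = $162.5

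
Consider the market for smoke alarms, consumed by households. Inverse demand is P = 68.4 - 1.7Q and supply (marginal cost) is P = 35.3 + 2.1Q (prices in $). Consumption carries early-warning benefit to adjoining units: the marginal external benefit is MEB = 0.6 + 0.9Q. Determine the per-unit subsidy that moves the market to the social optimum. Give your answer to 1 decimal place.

subsidy = $11.1 per unit

Social marginal benefit = demand + MEB = 69.0 - 0.8Q.
Set SMB = MC: 69.0 - 0.8Q = 35.3 + 2.1Q → Q* = 11.6207.
The Pigouvian subsidy equals MEB at Q*: 0.6 + 0.9×11.6207 = 11.0586.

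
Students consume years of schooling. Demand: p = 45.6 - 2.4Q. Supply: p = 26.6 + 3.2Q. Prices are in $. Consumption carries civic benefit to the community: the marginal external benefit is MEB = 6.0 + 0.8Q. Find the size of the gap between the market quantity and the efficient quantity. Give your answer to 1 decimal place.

1.8 units

Market equilibrium (private): 26.6 + 3.2Q = 45.6 - 2.4Q → Q_m = 3.3929.
Social marginal benefit = demand + MEB = 51.6 - 1.6Q.
Set SMB = MC: 51.6 - 1.6Q = 26.6 + 3.2Q → Q* = 5.2083.
Gap = |3.3929 − 5.2083| = 1.8154.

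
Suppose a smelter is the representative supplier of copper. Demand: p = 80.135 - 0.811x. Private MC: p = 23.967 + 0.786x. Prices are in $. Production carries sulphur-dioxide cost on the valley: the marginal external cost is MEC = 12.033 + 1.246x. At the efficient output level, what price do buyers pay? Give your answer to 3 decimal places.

Social marginal cost = private MC + MEC = 36.000 + 2.032x.
Set SMC = demand: 36.000 + 2.032x = 80.135 - 0.811x → x* = 15.5241.
Consumer price on the demand curve at x*: 80.135 − 0.811×15.5241 = 67.5450.

P = $67.545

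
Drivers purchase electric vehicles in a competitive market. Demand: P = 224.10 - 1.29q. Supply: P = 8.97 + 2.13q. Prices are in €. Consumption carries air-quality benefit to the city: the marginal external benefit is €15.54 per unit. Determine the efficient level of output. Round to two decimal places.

Social marginal benefit = demand + MEB = 239.64 - 1.29q.
Set SMB = MC: 239.64 - 1.29q = 8.97 + 2.13q → q* = 67.4474.

q* = 67.45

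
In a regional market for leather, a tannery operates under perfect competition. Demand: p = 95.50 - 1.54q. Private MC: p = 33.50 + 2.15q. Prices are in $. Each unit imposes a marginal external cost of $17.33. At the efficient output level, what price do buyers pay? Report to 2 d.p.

P = $76.86

Social marginal cost = private MC + MEC = 50.83 + 2.15q.
Set SMC = demand: 50.83 + 2.15q = 95.50 - 1.54q → q* = 12.1057.
Consumer price on the demand curve at q*: 95.50 − 1.54×12.1057 = 76.8572.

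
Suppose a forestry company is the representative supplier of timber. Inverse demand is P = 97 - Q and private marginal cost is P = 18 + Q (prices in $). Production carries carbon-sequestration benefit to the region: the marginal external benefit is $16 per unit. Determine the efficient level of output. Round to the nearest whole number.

Q* = 48

Social marginal cost = private MC − MEB = 2 + Q.
Set SMC = demand: 2 + Q = 97 - Q → Q* = 47.5000.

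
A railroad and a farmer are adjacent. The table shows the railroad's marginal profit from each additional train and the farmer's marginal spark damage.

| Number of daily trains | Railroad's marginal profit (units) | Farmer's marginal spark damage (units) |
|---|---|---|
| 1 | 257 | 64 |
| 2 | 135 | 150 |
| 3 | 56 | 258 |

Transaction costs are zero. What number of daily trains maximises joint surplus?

1

Bargaining reaches the level where marginal profit last exceeds marginal spark damage.
That holds through level 1 (257 ≥ 64) but not at 2 (135 < 150).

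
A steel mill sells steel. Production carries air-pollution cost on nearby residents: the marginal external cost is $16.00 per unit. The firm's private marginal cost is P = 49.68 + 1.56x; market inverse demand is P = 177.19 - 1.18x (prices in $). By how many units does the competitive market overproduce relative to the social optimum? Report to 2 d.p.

Market equilibrium (private): 49.68 + 1.56x = 177.19 - 1.18x → x_m = 46.5365.
Social marginal cost = private MC + MEC = 65.68 + 1.56x.
Set SMC = demand: 65.68 + 1.56x = 177.19 - 1.18x → x* = 40.6971.
Gap = |46.5365 − 40.6971| = 5.8394.

5.84 units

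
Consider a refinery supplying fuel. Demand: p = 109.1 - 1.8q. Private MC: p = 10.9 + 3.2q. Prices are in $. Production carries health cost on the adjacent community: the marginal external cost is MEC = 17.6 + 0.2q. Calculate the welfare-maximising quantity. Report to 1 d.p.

q* = 15.5

Social marginal cost = private MC + MEC = 28.5 + 3.4q.
Set SMC = demand: 28.5 + 3.4q = 109.1 - 1.8q → q* = 15.5000.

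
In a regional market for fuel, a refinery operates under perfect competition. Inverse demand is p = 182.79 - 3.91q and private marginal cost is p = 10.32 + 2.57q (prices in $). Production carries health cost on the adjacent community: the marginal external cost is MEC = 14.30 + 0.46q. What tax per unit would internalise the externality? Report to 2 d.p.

tax = $24.78 per unit

Social marginal cost = private MC + MEC = 24.62 + 3.03q.
Set SMC = demand: 24.62 + 3.03q = 182.79 - 3.91q → q* = 22.7911.
The Pigouvian tax equals MEC at q*: 14.30 + 0.46×22.7911 = 24.7839.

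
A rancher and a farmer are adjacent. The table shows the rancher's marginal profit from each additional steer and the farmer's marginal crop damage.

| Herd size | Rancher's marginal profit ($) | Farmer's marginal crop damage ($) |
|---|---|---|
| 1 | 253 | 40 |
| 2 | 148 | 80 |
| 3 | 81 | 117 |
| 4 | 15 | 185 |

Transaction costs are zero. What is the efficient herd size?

2

Bargaining reaches the level where marginal profit last exceeds marginal crop damage.
That holds through level 2 (148 ≥ 80) but not at 3 (81 < 117).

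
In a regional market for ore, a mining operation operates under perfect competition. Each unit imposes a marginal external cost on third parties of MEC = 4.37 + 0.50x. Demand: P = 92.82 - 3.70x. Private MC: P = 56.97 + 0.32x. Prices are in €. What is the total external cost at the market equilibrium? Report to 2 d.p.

€58.85

Market equilibrium (private): 56.97 + 0.32x = 92.82 - 3.70x → x_m = 8.9179.
Total external cost = ∫₀^{x_m} (4.37 + 0.50x) dx = 4.37×8.9179 + ½×0.50×8.9179² = 58.8535.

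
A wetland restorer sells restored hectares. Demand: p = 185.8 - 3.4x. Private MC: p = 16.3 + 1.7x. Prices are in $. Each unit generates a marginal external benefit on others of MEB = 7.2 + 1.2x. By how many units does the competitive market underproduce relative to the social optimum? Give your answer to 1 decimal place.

Market equilibrium (private): 16.3 + 1.7x = 185.8 - 3.4x → x_m = 33.2353.
Social marginal cost = private MC − MEB = 9.1 + 0.5x.
Set SMC = demand: 9.1 + 0.5x = 185.8 - 3.4x → x* = 45.3077.
Gap = |33.2353 − 45.3077| = 12.0724.

12.1 units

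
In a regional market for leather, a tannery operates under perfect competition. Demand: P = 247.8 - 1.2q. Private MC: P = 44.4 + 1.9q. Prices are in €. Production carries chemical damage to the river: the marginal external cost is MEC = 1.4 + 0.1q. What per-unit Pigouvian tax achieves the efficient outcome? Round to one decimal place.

tax = €7.7 per unit

Social marginal cost = private MC + MEC = 45.8 + 2.0q.
Set SMC = demand: 45.8 + 2.0q = 247.8 - 1.2q → q* = 63.1250.
The Pigouvian tax equals MEC at q*: 1.4 + 0.1×63.1250 = 7.7125.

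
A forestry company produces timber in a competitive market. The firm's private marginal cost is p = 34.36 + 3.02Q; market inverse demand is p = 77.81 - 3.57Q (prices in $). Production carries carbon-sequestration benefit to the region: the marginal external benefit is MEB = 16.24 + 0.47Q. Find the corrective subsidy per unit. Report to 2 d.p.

Social marginal cost = private MC − MEB = 18.12 + 2.55Q.
Set SMC = demand: 18.12 + 2.55Q = 77.81 - 3.57Q → Q* = 9.7533.
The Pigouvian subsidy equals MEB at Q*: 16.24 + 0.47×9.7533 = 20.8241.

subsidy = $20.82 per unit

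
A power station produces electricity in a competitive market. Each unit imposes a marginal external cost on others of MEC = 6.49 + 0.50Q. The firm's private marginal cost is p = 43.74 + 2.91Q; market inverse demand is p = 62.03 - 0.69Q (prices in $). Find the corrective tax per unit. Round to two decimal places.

tax = $7.93 per unit

Social marginal cost = private MC + MEC = 50.23 + 3.41Q.
Set SMC = demand: 50.23 + 3.41Q = 62.03 - 0.69Q → Q* = 2.8780.
The Pigouvian tax equals MEC at Q*: 6.49 + 0.50×2.8780 = 7.9290.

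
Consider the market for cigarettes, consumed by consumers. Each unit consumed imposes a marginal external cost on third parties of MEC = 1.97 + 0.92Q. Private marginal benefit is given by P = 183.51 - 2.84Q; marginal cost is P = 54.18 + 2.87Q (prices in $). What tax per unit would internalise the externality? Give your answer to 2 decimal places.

tax = $19.64 per unit

Social marginal benefit = demand − MEC = 181.54 - 3.76Q.
Set SMB = MC: 181.54 - 3.76Q = 54.18 + 2.87Q → Q* = 19.2097.
The Pigouvian tax equals MEC at Q*: 1.97 + 0.92×19.2097 = 19.6429.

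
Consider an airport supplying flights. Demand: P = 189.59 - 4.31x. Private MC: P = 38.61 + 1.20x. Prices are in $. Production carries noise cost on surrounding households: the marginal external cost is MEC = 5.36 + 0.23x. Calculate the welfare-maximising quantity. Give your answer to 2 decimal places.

Social marginal cost = private MC + MEC = 43.97 + 1.43x.
Set SMC = demand: 43.97 + 1.43x = 189.59 - 4.31x → x* = 25.3693.

x* = 25.37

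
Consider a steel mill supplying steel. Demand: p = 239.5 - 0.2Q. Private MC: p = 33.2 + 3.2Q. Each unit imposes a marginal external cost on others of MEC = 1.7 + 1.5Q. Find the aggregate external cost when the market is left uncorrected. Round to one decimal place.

2864.4

Market equilibrium (private): 33.2 + 3.2Q = 239.5 - 0.2Q → Q_m = 60.6765.
Total external cost = ∫₀^{Q_m} (1.7 + 1.5Q) dQ = 1.7×60.6765 + ½×1.5×60.6765² = 2864.3783.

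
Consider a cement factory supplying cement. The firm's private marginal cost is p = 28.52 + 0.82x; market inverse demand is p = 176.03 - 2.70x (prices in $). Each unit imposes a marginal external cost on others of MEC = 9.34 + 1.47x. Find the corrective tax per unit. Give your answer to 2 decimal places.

Social marginal cost = private MC + MEC = 37.86 + 2.29x.
Set SMC = demand: 37.86 + 2.29x = 176.03 - 2.70x → x* = 27.6894.
The Pigouvian tax equals MEC at x*: 9.34 + 1.47×27.6894 = 50.0434.

tax = $50.04 per unit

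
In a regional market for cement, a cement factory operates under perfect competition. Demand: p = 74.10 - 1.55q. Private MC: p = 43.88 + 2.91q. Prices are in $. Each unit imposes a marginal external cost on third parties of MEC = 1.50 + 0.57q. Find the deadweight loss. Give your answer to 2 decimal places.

Market equilibrium (private): 43.88 + 2.91q = 74.10 - 1.55q → q_m = 6.7758.
Social marginal cost = private MC + MEC = 45.38 + 3.48q.
Set SMC = demand: 45.38 + 3.48q = 74.10 - 1.55q → q* = 5.7097.
Height of the DWL triangle at q_m is SMC(q_m) − demand(q_m) = MEC(q_m) = 5.3622.
DWL = ½ × 1.0661 × 5.3622 = 2.8583.

DWL = $2.86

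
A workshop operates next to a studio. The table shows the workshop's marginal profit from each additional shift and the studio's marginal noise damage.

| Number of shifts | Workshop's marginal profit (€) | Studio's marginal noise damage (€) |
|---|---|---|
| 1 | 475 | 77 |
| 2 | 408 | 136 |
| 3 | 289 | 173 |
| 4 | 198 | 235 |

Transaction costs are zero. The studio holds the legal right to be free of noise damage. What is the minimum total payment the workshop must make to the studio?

€386

Efficient level: marginal profit ≥ marginal noise damage through level 3, so k* = 3.
With the studio holding the right, the workshop must at least compensate total damage at k*: 77 + 136 + 173 = 386.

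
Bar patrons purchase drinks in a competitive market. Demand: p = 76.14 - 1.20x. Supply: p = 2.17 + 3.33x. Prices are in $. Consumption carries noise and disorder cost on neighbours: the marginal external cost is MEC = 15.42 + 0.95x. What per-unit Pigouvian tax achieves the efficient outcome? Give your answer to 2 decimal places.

Social marginal benefit = demand − MEC = 60.72 - 2.15x.
Set SMB = MC: 60.72 - 2.15x = 2.17 + 3.33x → x* = 10.6843.
The Pigouvian tax equals MEC at x*: 15.42 + 0.95×10.6843 = 25.5701.

tax = $25.57 per unit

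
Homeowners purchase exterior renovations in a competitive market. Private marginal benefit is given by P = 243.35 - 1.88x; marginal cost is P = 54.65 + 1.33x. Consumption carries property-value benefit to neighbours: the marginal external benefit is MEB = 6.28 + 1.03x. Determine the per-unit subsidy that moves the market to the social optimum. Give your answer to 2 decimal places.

subsidy = 98.40 per unit

Social marginal benefit = demand + MEB = 249.63 - 0.85x.
Set SMB = MC: 249.63 - 0.85x = 54.65 + 1.33x → x* = 89.4404.
The Pigouvian subsidy equals MEB at x*: 6.28 + 1.03×89.4404 = 98.4036.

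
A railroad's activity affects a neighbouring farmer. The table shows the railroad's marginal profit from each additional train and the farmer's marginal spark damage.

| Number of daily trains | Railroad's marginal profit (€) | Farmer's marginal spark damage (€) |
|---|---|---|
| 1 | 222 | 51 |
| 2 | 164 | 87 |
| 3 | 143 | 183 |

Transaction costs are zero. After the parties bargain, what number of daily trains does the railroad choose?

2

Bargaining reaches the level where marginal profit last exceeds marginal spark damage.
That holds through level 2 (164 ≥ 87) but not at 3 (143 < 183).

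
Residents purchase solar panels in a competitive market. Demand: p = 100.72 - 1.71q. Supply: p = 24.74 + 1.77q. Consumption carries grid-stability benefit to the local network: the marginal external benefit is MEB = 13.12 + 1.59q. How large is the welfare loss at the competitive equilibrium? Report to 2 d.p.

Market equilibrium (private): 24.74 + 1.77q = 100.72 - 1.71q → q_m = 21.8333.
Social marginal benefit = demand + MEB = 113.84 - 0.12q.
Set SMB = MC: 113.84 - 0.12q = 24.74 + 1.77q → q* = 47.1429.
Between q* and q_m the wedge SMB − MC runs linearly from 0 to MEB(q_m), so the loss is a triangle.
DWL = ½ × 25.3096 × 47.8350 = 605.3424.

DWL = 605.34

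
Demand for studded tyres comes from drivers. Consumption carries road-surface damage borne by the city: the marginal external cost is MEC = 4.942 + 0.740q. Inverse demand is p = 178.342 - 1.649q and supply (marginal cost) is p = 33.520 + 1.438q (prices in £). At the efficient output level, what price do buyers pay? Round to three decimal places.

P = £118.070

Social marginal benefit = demand − MEC = 173.400 - 2.389q.
Set SMB = MC: 173.400 - 2.389q = 33.520 + 1.438q → q* = 36.5508.
Consumer price on the demand curve at q*: 178.342 − 1.649×36.5508 = 118.0697.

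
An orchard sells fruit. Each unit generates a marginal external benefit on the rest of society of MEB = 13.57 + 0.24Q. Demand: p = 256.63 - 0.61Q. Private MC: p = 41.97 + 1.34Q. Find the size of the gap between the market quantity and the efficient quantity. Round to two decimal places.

Market equilibrium (private): 41.97 + 1.34Q = 256.63 - 0.61Q → Q_m = 110.0821.
Social marginal cost = private MC − MEB = 28.40 + 1.10Q.
Set SMC = demand: 28.40 + 1.10Q = 256.63 - 0.61Q → Q* = 133.4678.
Gap = |110.0821 − 133.4678| = 23.3857.

23.39 units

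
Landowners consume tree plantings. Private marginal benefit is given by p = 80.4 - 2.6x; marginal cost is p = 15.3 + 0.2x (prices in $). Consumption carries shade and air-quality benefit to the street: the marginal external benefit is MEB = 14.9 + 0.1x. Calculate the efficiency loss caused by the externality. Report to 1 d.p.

DWL = $54.9

Market equilibrium (private): 15.3 + 0.2x = 80.4 - 2.6x → x_m = 23.2500.
Social marginal benefit = demand + MEB = 95.3 - 2.5x.
Set SMB = MC: 95.3 - 2.5x = 15.3 + 0.2x → x* = 29.6296.
The loss is the area between SMB and MC from x* to x_m; with linear curves that's a triangle of height MEB(x_m).
DWL = ½ × 6.3796 × 17.2250 = 54.9443.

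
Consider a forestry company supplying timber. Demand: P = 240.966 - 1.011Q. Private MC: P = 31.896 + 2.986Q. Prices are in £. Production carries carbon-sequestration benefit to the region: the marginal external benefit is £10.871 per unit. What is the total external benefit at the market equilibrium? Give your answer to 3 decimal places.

£568.626

Market equilibrium (private): 31.896 + 2.986Q = 240.966 - 1.011Q → Q_m = 52.3067.
Total external benefit = MEB × Q_m = 10.871 × 52.3067 = 568.6261.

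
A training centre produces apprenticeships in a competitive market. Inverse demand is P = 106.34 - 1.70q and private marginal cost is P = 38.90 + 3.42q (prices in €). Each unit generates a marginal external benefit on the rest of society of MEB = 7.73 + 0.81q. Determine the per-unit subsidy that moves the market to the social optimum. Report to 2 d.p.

Social marginal cost = private MC − MEB = 31.17 + 2.61q.
Set SMC = demand: 31.17 + 2.61q = 106.34 - 1.70q → q* = 17.4408.
The Pigouvian subsidy equals MEB at q*: 7.73 + 0.81×17.4408 = 21.8570.

subsidy = €21.86 per unit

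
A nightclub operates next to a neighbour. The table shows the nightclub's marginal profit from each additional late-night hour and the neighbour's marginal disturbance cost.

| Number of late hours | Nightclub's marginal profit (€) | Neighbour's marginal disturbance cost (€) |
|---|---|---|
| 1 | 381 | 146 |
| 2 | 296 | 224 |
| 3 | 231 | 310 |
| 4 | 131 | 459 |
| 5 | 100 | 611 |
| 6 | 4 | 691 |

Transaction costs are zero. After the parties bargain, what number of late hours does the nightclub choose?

2

Bargaining reaches the level where marginal profit last exceeds marginal disturbance cost.
That holds through level 2 (296 ≥ 224) but not at 3 (231 < 310).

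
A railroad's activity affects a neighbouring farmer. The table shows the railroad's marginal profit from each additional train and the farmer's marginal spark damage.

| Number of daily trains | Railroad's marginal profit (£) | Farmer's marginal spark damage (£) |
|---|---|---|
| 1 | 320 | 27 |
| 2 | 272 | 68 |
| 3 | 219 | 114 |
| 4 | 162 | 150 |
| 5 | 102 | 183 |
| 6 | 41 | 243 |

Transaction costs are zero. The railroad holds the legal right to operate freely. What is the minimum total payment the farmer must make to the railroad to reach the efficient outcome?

£143

Left alone the railroad would choose level 6 (marginal profit stays positive).
Efficient level: k* = 4 (marginal profit ≥ marginal spark damage through 4).
The farmer must at least cover the railroad's forgone profit from cutting 6→4: 102 + 41 = 143.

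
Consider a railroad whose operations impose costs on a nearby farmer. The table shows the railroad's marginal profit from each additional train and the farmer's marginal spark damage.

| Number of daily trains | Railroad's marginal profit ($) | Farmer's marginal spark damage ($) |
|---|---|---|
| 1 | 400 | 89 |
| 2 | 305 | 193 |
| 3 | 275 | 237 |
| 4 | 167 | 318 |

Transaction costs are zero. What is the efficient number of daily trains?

Bargaining reaches the level where marginal profit last exceeds marginal spark damage.
That holds through level 3 (275 ≥ 237) but not at 4 (167 < 318).

3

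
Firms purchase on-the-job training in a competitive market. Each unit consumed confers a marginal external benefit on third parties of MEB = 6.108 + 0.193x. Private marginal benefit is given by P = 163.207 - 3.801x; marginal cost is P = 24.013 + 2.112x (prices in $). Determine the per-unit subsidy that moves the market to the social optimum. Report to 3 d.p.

Social marginal benefit = demand + MEB = 169.315 - 3.608x.
Set SMB = MC: 169.315 - 3.608x = 24.013 + 2.112x → x* = 25.4024.
The Pigouvian subsidy equals MEB at x*: 6.108 + 0.193×25.4024 = 11.0107.

subsidy = $11.011 per unit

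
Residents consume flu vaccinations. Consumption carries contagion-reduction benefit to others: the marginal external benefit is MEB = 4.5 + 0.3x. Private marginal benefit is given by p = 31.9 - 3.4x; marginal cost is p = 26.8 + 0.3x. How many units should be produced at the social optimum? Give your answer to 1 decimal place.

Social marginal benefit = demand + MEB = 36.4 - 3.1x.
Set SMB = MC: 36.4 - 3.1x = 26.8 + 0.3x → x* = 2.8235.

x* = 2.8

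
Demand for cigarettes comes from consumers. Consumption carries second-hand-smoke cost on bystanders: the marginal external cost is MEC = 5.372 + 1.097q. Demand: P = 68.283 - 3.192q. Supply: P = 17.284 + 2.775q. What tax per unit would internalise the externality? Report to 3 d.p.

tax = 12.458 per unit

Social marginal benefit = demand − MEC = 62.911 - 4.289q.
Set SMB = MC: 62.911 - 4.289q = 17.284 + 2.775q → q* = 6.4591.
The Pigouvian tax equals MEC at q*: 5.372 + 1.097×6.4591 = 12.4576.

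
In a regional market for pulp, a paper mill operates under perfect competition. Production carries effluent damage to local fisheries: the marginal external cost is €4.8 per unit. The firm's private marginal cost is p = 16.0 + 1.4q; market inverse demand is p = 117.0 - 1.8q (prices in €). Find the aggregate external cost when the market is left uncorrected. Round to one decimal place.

Market equilibrium (private): 16.0 + 1.4q = 117.0 - 1.8q → q_m = 31.5625.
Total external cost = MEC × q_m = 4.8 × 31.5625 = 151.5000.

€151.5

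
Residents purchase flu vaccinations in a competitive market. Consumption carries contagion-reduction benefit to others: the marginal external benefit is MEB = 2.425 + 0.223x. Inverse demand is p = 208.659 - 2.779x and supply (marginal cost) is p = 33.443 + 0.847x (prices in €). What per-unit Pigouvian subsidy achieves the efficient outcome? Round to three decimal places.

Social marginal benefit = demand + MEB = 211.084 - 2.556x.
Set SMB = MC: 211.084 - 2.556x = 33.443 + 0.847x → x* = 52.2013.
The Pigouvian subsidy equals MEB at x*: 2.425 + 0.223×52.2013 = 14.0659.

subsidy = €14.066 per unit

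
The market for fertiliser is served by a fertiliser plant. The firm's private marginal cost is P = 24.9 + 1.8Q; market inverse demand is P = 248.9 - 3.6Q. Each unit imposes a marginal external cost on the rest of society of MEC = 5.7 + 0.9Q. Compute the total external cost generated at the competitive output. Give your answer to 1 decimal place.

1010.8

Market equilibrium (private): 24.9 + 1.8Q = 248.9 - 3.6Q → Q_m = 41.4815.
Total external cost = ∫₀^{Q_m} (5.7 + 0.9Q) dQ = 5.7×41.4815 + ½×0.9×41.4815² = 1010.7662.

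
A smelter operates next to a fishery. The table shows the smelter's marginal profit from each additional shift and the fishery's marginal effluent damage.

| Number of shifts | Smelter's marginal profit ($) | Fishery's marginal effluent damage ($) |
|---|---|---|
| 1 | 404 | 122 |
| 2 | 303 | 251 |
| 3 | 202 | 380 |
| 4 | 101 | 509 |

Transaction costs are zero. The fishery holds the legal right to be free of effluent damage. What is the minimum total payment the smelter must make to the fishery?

$373

Efficient level: marginal profit ≥ marginal effluent damage through level 2, so k* = 2.
With the fishery holding the right, the smelter must at least compensate total damage at k*: 122 + 251 = 373.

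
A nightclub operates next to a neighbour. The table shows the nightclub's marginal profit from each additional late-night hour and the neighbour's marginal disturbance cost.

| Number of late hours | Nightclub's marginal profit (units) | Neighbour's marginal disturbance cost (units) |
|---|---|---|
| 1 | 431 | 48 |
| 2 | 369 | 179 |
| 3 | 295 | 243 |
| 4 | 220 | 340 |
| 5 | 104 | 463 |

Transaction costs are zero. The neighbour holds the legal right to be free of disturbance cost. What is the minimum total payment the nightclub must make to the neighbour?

470

Efficient level: marginal profit ≥ marginal disturbance cost through level 3, so k* = 3.
With the neighbour holding the right, the nightclub must at least compensate total damage at k*: 48 + 179 + 243 = 470.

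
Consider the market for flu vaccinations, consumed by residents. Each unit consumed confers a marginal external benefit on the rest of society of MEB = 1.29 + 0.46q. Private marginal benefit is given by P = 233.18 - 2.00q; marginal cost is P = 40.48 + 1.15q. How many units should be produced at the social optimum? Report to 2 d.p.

q* = 72.12

Social marginal benefit = demand + MEB = 234.47 - 1.54q.
Set SMB = MC: 234.47 - 1.54q = 40.48 + 1.15q → q* = 72.1152.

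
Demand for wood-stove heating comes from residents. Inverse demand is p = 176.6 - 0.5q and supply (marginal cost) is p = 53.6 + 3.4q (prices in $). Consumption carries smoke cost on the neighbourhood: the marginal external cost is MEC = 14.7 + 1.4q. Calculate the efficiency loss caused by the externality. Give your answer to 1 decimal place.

Market equilibrium (private): 53.6 + 3.4q = 176.6 - 0.5q → q_m = 31.5385.
Social marginal benefit = demand − MEC = 161.9 - 1.9q.
Set SMB = MC: 161.9 - 1.9q = 53.6 + 3.4q → q* = 20.4340.
Height of the DWL triangle at q_m is MC(q_m) − SMB(q_m) = MEC(q_m) = 58.8538.
DWL = ½ × 11.1045 × 58.8538 = 326.7710.

DWL = $326.8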